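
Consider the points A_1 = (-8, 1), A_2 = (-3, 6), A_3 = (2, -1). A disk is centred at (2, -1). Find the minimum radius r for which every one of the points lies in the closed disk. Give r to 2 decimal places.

The required radius is the distance from (2, -1) to the farthest point.
Squared distances: 104, 74, 0.
Maximum is 104, attained at A_1.
r = √104 ≈ 10.20.

10.20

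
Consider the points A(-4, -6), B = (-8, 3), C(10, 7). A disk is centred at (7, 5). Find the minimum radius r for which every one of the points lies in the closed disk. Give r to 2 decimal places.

15.56

The required radius is the distance from (7, 5) to the farthest point.
Squared distances: 242, 229, 13.
Maximum is 242, attained at A.
r = √242 ≈ 15.56.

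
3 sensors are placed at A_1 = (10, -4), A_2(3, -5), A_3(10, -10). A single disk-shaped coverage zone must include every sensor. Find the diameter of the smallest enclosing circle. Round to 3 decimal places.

8.690

Side lengths²: A_1A_2² = 50, A_1A_3² = 36, A_2A_3² = 74.
Since A_2A_3² = 74 < 50 + 36 = 86, the triangle is acute, so the smallest enclosing circle is the circumcircle.
Circumcentre = (48/7, -7), r² = 925/49.
Diameter = 2r = 2√(925/49) ≈ 8.690.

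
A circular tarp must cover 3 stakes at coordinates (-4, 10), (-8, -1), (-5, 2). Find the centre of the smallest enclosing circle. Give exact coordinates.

Call the three points A, B, C in the order given.
Side lengths²: AB² = 137, AC² = 65, BC² = 18.
Since AB² = 137 ≥ 65 + 18 = 83, the angle opposite AB is not acute, so the smallest enclosing circle has AB as diameter.
Centre = midpoint of AB = (-6, 4.5), r² = 137/4 = 34.25.
Centre = (-6, 4.5).

(-6, 4.5)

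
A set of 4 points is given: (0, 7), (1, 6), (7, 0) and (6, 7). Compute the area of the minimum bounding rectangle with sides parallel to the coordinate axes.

x ranges over [0, 7], width 7.
y ranges over [0, 7], height 7.
Area = 7 × 7 = 49.

49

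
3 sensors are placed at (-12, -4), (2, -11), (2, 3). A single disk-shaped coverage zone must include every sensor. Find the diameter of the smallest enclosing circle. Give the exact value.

17.5

Call the three points A, B, C in the order given.
Side lengths²: AB² = 245, AC² = 245, BC² = 196.
Since AC² = 245 < 245 + 196 = 441, the triangle is acute, so the smallest enclosing circle is the circumcircle.
Circumcentre = (-3.25, -4), r² = 76.5625.
Diameter = 2r = 2√(76.5625) = 17.5.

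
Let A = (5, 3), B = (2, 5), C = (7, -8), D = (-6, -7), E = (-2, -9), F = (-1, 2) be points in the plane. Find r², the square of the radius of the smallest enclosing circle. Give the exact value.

107185/1681

The minimum enclosing circle of a finite set is fixed by two of the points (as a diameter) or three (as a circumcircle).
The minimum enclosing circle is determined by three boundary points: B, C, D.
Their circumcentre is (35/41, -119/41) with r² = 107185/1681.
The farthest remaining point A is at distance² 87464/1681 ≤ 107185/1681.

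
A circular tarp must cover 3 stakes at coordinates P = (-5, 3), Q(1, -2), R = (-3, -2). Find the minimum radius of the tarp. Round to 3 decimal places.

3.905

Side lengths²: PQ² = 61, PR² = 29, QR² = 16.
Since PQ² = 61 ≥ 29 + 16 = 45, the angle opposite PQ is not acute, so the smallest enclosing circle has PQ as diameter.
Centre = midpoint of PQ = (-2, 0.5), r² = 61/4 = 15.25.
r = √(15.25) ≈ 3.905.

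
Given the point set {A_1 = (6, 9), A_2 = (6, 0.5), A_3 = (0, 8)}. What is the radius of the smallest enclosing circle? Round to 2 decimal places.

4.87

Side lengths²: A_1A_2² = 72.25, A_1A_3² = 37, A_2A_3² = 92.25.
Since A_2A_3² = 92.25 < 72.25 + 37 = 109.25, the triangle is acute, so the smallest enclosing circle is the circumcircle.
Circumcentre = (3.625, 4.75), r² = 23.703125.
r = √(23.703125) ≈ 4.87.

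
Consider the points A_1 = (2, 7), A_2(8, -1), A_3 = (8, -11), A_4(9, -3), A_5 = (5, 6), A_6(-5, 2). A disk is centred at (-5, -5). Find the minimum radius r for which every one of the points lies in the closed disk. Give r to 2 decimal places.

The required radius is the distance from (-5, -5) to the farthest point.
Squared distances: 193, 185, 205, 200, 221, 49.
Maximum is 221, attained at A_5.
r = √221 ≈ 14.87.

14.87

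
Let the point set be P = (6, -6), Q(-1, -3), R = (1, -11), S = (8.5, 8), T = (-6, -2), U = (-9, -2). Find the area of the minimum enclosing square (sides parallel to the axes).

The bounding box has width 17.5 and height 19.
An axis-aligned square enclosing the set must have side ≥ max(width, height).
So the minimum side is max(17.5, 19) = 19.
Area = 19² = 361.

361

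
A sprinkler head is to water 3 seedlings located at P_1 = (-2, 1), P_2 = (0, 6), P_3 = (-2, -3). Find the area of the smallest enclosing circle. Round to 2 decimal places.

66.76

Side lengths²: P_1P_2² = 29, P_1P_3² = 16, P_2P_3² = 85.
Since P_2P_3² = 85 ≥ 29 + 16 = 45, the angle opposite P_2P_3 is not acute, so the smallest enclosing circle has P_2P_3 as diameter.
Centre = midpoint of P_2P_3 = (-1, 1.5), r² = 85/4 = 21.25.
Area = π·r² = π·21.25 ≈ 66.76.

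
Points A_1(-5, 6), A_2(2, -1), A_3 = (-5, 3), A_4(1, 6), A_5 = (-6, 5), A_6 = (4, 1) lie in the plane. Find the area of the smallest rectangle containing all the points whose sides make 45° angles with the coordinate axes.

63

In coordinates u = x + y, v = x − y the rectangle is axis-aligned; the map (x,y)→(u,v) scales areas by 2.
u-values: 1, 1, -2, 7, -1, 5; range = 7 − (-2) = 9.
v-values: -11, 3, -8, -5, -11, 3; range = 3 − (-11) = 14.
Area = (9 × 14) / 2 = 63.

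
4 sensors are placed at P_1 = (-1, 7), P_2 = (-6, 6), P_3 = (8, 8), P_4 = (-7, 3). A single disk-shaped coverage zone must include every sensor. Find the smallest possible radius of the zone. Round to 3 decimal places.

A smallest enclosing disk is always determined by at most three of the input points on its boundary.
The farthest pair is P_3–P_4 with squared distance 250. The circle on this segment as diameter has centre (0.5, 5.5) and r² = 250/4 = 62.5.
Check P_1: distance² to centre = 4.5 ≤ 62.5, so it lies inside.
All remaining points lie in this disk, and no smaller disk contains both endpoints, so this is the minimum enclosing circle.
r = √(62.5) ≈ 7.906.

7.906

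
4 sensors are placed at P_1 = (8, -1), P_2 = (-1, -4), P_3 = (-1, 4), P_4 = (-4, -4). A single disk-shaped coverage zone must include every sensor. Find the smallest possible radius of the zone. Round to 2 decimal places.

The minimum enclosing circle of a finite set is fixed by two of the points (as a diameter) or three (as a circumcircle).
The minimum enclosing circle is determined by three boundary points: P_1, P_3, P_4.
Their circumcentre is (103/58, -93/58) with r² = 65773/1682.
The farthest remaining point P_2 is at distance² 22621/1682 ≤ 65773/1682.
r = √(65773/1682) ≈ 6.25.

6.25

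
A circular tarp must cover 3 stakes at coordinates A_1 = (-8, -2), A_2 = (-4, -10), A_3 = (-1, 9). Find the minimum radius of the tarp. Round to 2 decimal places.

Side lengths²: A_1A_2² = 80, A_1A_3² = 170, A_2A_3² = 370.
Since A_2A_3² = 370 ≥ 170 + 80 = 250, the angle opposite A_2A_3 is not acute, so the smallest enclosing circle has A_2A_3 as diameter.
Centre = midpoint of A_2A_3 = (-2.5, -0.5), r² = 370/4 = 92.5.
r = √(92.5) ≈ 9.62.

9.62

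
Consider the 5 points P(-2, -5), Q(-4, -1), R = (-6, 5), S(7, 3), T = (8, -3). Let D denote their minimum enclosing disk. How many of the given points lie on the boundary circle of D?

2

The farthest pair is R–T with squared distance 260. The circle on this segment as diameter has centre (1, 1) and r² = 260/4 = 65.
Check P: distance² to centre = 45 ≤ 65, so it lies inside.
All remaining points lie in this disk, and no smaller disk contains both endpoints, so this is the minimum enclosing circle.
The points at distance exactly r from the centre are R, T — 2 points.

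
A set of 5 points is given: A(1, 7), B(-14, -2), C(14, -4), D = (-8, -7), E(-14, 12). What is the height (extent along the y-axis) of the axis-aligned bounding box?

max y = 12, min y = -7, so height = 19.

19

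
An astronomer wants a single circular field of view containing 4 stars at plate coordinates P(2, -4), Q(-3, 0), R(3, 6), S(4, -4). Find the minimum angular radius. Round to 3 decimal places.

By Welzl's lemma the MEC is supported by two points (diametrically opposite) or three points (on a circumcircle).
The minimum enclosing circle is determined by three boundary points: Q, R, S.
Their circumcentre is (47/22, 19/22) with r² = 6565/242.
The farthest remaining point P is at distance² 5729/242 ≤ 6565/242.
r = √(6565/242) ≈ 5.208.

5.208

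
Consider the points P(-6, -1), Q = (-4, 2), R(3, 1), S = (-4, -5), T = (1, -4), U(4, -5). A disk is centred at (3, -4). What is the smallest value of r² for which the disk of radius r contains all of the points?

The required radius is the distance from (3, -4) to the farthest point.
Squared distances: 90, 85, 25, 50, 4, 2.
Maximum is 90, attained at P.

90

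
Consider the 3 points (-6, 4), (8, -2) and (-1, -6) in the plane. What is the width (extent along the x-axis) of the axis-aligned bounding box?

14

max x = 8, min x = -6, so width = 14.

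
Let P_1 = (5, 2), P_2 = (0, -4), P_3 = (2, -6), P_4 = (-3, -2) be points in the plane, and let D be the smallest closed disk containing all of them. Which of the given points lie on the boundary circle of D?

A smallest enclosing disk is always determined by at most three of the input points on its boundary.
The minimum enclosing circle is determined by three boundary points: P_1, P_3, P_4.
Their circumcentre is (43/26, -17/13) with r² = 14965/676.
The farthest remaining point P_2 is at distance² 6749/676 ≤ 14965/676.
The points at distance exactly r from the centre are P_1, P_3, P_4 — 3 points.

P_1, P_3, P_4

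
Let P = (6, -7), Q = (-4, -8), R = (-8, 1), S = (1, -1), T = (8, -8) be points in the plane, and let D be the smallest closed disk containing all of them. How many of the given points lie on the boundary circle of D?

2

By Welzl's lemma the MEC is supported by two points (diametrically opposite) or three points (on a circumcircle).
The farthest pair is R–T with squared distance 337. The circle on this segment as diameter has centre (0, -3.5) and r² = 337/4 = 84.25.
Check P: distance² to centre = 48.25 ≤ 84.25, so it lies inside.
All remaining points lie in this disk, and no smaller disk contains both endpoints, so this is the minimum enclosing circle.
The points at distance exactly r from the centre are R, T — 2 points.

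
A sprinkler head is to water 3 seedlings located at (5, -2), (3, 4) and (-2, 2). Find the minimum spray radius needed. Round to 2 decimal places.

4.04

Call the three points A, B, C in the order given.
Side lengths²: AB² = 40, AC² = 65, BC² = 29.
Since AC² = 65 < 40 + 29 = 69, the triangle is acute, so the smallest enclosing circle is the circumcircle.
Circumcentre = (55/34, 7/34), r² = 9425/578.
r = √(9425/578) ≈ 4.04.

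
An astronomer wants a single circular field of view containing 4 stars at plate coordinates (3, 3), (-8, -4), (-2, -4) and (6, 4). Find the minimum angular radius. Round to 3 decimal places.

By Welzl's lemma the MEC is supported by two points (diametrically opposite) or three points (on a circumcircle).
The farthest pair is (-8, -4)–(6, 4) with squared distance 260. The circle on this segment as diameter has centre (-1, 0) and r² = 260/4 = 65.
Check (3, 3): distance² to centre = 25 ≤ 65, so it lies inside.
All remaining points lie in this disk, and no smaller disk contains both endpoints, so this is the minimum enclosing circle.
r = √65 ≈ 8.062.

8.062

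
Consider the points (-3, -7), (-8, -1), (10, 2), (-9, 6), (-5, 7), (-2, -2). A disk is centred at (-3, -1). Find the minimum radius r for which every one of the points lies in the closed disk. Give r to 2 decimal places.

The required radius is the distance from (-3, -1) to the farthest point.
Squared distances: 36, 25, 178, 85, 68, 2.
Maximum is 178, attained at (10, 2).
r = √178 ≈ 13.34.

13.34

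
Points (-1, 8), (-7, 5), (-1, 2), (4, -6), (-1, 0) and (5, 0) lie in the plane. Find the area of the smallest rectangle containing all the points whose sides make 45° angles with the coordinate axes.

In coordinates u = x + y, v = x − y the rectangle is axis-aligned; the map (x,y)→(u,v) scales areas by 2.
u-values: 7, -2, 1, -2, -1, 5; range = 7 − (-2) = 9.
v-values: -9, -12, -3, 10, -1, 5; range = 10 − (-12) = 22.
Area = (9 × 22) / 2 = 99.

99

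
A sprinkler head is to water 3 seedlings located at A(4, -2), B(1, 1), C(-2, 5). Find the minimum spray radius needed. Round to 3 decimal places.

4.610

Side lengths²: AB² = 18, AC² = 85, BC² = 25.
Since AC² = 85 ≥ 25 + 18 = 43, the angle opposite AC is not acute, so the smallest enclosing circle has AC as diameter.
Centre = midpoint of AC = (1, 1.5), r² = 85/4 = 21.25.
r = √(21.25) ≈ 4.610.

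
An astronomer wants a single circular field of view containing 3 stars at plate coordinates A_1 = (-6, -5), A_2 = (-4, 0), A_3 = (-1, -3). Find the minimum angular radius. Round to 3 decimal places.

2.929

Side lengths²: A_1A_2² = 29, A_1A_3² = 29, A_2A_3² = 18.
Since A_1A_3² = 29 < 29 + 18 = 47, the triangle is acute, so the smallest enclosing circle is the circumcircle.
Circumcentre = (-55/14, -41/14), r² = 841/98.
r = √(841/98) ≈ 2.929.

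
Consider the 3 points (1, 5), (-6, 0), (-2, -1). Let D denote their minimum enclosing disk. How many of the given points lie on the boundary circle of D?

2

Call the three points A, B, C in the order given.
Side lengths²: AB² = 74, AC² = 45, BC² = 17.
Since AB² = 74 ≥ 45 + 17 = 62, the angle opposite AB is not acute, so the smallest enclosing circle has AB as diameter.
Centre = midpoint of AB = (-2.5, 2.5), r² = 74/4 = 18.5.
The points at distance exactly r from the centre are (1, 5), (-6, 0) — 2 points.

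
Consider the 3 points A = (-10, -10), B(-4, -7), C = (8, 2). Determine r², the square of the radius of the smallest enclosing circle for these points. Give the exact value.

Side lengths²: AB² = 45, AC² = 468, BC² = 225.
Since AC² = 468 ≥ 225 + 45 = 270, the angle opposite AC is not acute, so the smallest enclosing circle has AC as diameter.
Centre = midpoint of AC = (-1, -4), r² = 468/4 = 117.

117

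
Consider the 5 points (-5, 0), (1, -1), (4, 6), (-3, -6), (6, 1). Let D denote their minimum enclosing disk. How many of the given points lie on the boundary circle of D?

The farthest pair is (4, 6)–(-3, -6) with squared distance 193. The circle on this segment as diameter has centre (0.5, 0) and r² = 193/4 = 48.25.
Check (-5, 0): distance² to centre = 30.25 ≤ 48.25, so it lies inside.
All remaining points lie in this disk, and no smaller disk contains both endpoints, so this is the minimum enclosing circle.
The points at distance exactly r from the centre are (4, 6), (-3, -6) — 2 points.

2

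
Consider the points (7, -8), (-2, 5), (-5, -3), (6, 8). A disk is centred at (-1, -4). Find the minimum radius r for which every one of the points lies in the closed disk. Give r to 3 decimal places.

The required radius is the distance from (-1, -4) to the farthest point.
Squared distances: 80, 82, 17, 193.
Maximum is 193, attained at (6, 8).
r = √193 ≈ 13.892.

13.892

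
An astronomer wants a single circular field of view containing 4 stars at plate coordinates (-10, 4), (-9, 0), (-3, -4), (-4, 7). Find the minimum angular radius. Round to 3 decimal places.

The minimum enclosing circle is determined by three boundary points: (-10, 4), (-3, -4), (-4, 7).
Their circumcentre is (-227/46, 63/46) with r² = 34465/1058.
The farthest remaining point (-9, 0) is at distance² 19469/1058 ≤ 34465/1058.
r = √(34465/1058) ≈ 5.708.

5.708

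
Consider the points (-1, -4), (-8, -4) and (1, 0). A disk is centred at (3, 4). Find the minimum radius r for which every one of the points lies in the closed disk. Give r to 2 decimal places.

The required radius is the distance from (3, 4) to the farthest point.
Squared distances: 80, 185, 20.
Maximum is 185, attained at (-8, -4).
r = √185 ≈ 13.60.

13.60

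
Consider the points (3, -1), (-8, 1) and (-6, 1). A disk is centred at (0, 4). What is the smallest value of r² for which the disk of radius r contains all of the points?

73

The required radius is the distance from (0, 4) to the farthest point.
Squared distances: 34, 73, 45.
Maximum is 73, attained at (-8, 1).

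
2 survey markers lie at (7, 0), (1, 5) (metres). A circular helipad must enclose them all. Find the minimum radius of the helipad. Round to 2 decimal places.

The smallest circle enclosing two points has them as diameter endpoints.
Centre = midpoint = (4, 2.5); r² = |(7, 0)−(1, 5)|²/4 = 61/4 = 15.25.
r = √(15.25) ≈ 3.91.

3.91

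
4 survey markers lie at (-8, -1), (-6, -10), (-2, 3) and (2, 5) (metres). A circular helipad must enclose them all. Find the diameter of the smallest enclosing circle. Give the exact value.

17

The farthest pair is (-6, -10)–(2, 5) with squared distance 289. The circle on this segment as diameter has centre (-2, -2.5) and r² = 289/4 = 72.25.
Check (-8, -1): distance² to centre = 38.25 ≤ 72.25, so it lies inside.
All remaining points lie in this disk, and no smaller disk contains both endpoints, so this is the minimum enclosing circle.
Diameter = 2r = 2√(72.25) = 17.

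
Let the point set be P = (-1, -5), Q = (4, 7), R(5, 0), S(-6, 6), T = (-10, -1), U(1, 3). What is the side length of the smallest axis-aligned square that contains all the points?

The bounding box has width 15 and height 12.
An axis-aligned square enclosing the set must have side ≥ max(width, height).
So the minimum side is max(15, 12) = 15.

15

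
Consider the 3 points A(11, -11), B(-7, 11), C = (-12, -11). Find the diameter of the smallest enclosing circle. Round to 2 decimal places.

Side lengths²: AB² = 808, AC² = 529, BC² = 509.
Since AB² = 808 < 529 + 509 = 1038, the triangle is acute, so the smallest enclosing circle is the circumcircle.
Circumcentre = (-0.5, -45/22), r² = 51409/242.
Diameter = 2r = 2√(51409/242) ≈ 29.15.

29.15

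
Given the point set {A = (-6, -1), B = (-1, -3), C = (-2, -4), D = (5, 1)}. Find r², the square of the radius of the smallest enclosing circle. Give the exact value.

A smallest enclosing disk is always determined by at most three of the input points on its boundary.
The farthest pair is A–D with squared distance 125. The circle on this segment as diameter has centre (-0.5, 0) and r² = 125/4 = 31.25.
Check B: distance² to centre = 9.25 ≤ 31.25, so it lies inside.
All remaining points lie in this disk, and no smaller disk contains both endpoints, so this is the minimum enclosing circle.

31.25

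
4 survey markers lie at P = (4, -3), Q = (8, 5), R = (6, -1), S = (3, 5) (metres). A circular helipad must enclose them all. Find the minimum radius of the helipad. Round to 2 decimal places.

4.51

A smallest enclosing disk is always determined by at most three of the input points on its boundary.
The minimum enclosing circle is determined by three boundary points: P, Q, S.
Their circumcentre is (5.5, 1.25) with r² = 20.3125.
The farthest remaining point R is at distance² 5.3125 ≤ 20.3125.
r = √(20.3125) ≈ 4.51.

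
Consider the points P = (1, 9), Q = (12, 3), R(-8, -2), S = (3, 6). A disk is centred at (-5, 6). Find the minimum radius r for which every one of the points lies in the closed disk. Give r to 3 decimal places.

The required radius is the distance from (-5, 6) to the farthest point.
Squared distances: 45, 298, 73, 64.
Maximum is 298, attained at Q.
r = √298 ≈ 17.263.

17.263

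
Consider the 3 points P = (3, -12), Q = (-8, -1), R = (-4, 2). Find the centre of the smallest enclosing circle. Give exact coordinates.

Side lengths²: PQ² = 242, PR² = 245, QR² = 25.
Since PR² = 245 < 242 + 25 = 267, the triangle is acute, so the smallest enclosing circle is the circumcircle.
Circumcentre = (-1.5, -5.5), r² = 62.5.
Centre = (-1.5, -5.5).

(-1.5, -5.5)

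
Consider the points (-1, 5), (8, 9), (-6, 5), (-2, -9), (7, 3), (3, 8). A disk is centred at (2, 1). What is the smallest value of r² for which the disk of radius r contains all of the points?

116

The required radius is the distance from (2, 1) to the farthest point.
Squared distances: 25, 100, 80, 116, 29, 50.
Maximum is 116, attained at (-2, -9).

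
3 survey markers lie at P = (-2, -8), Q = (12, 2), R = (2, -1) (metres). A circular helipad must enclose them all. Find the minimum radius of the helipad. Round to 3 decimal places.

8.602

Side lengths²: PQ² = 296, PR² = 65, QR² = 109.
Since PQ² = 296 ≥ 109 + 65 = 174, the angle opposite PQ is not acute, so the smallest enclosing circle has PQ as diameter.
Centre = midpoint of PQ = (5, -3), r² = 296/4 = 74.
r = √74 ≈ 8.602.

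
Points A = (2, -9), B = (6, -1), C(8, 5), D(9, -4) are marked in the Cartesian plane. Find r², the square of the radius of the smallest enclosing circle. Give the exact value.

58

A smallest enclosing disk is always determined by at most three of the input points on its boundary.
The farthest pair is A–C with squared distance 232. The circle on this segment as diameter has centre (5, -2) and r² = 232/4 = 58.
Check B: distance² to centre = 2 ≤ 58, so it lies inside.
All remaining points lie in this disk, and no smaller disk contains both endpoints, so this is the minimum enclosing circle.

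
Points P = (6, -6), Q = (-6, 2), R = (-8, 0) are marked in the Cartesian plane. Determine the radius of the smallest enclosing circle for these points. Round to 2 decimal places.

7.62

Side lengths²: PQ² = 208, PR² = 232, QR² = 8.
Since PR² = 232 ≥ 208 + 8 = 216, the angle opposite PR is not acute, so the smallest enclosing circle has PR as diameter.
Centre = midpoint of PR = (-1, -3), r² = 232/4 = 58.
r = √58 ≈ 7.62.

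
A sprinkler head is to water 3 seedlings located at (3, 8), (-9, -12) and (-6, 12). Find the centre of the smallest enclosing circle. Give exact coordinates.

(-229/38, -7/38)

Call the three points A, B, C in the order given.
Side lengths²: AB² = 544, AC² = 97, BC² = 585.
Since BC² = 585 < 544 + 97 = 641, the triangle is acute, so the smallest enclosing circle is the circumcircle.
Circumcentre = (-229/38, -7/38), r² = 107185/722.
Centre = (-229/38, -7/38).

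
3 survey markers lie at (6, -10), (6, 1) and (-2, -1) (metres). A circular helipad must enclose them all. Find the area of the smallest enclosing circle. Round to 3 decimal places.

Call the three points A, B, C in the order given.
Side lengths²: AB² = 121, AC² = 145, BC² = 68.
Since AC² = 145 < 121 + 68 = 189, the triangle is acute, so the smallest enclosing circle is the circumcircle.
Circumcentre = (3.125, -4.5), r² = 38.515625.
Area = π·r² = π·38.515625 ≈ 121.000.

121.000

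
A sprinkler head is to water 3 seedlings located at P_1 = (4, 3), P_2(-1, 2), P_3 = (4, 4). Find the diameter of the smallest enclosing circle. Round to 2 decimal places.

Side lengths²: P_1P_2² = 26, P_1P_3² = 1, P_2P_3² = 29.
Since P_2P_3² = 29 ≥ 26 + 1 = 27, the angle opposite P_2P_3 is not acute, so the smallest enclosing circle has P_2P_3 as diameter.
Centre = midpoint of P_2P_3 = (1.5, 3), r² = 29/4 = 7.25.
Diameter = 2r = 2√(7.25) ≈ 5.39.

5.39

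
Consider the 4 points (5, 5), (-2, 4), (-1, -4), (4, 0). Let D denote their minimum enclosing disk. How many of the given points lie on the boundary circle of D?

2

By Welzl's lemma the MEC is supported by two points (diametrically opposite) or three points (on a circumcircle).
The farthest pair is (5, 5)–(-1, -4) with squared distance 117. The circle on this segment as diameter has centre (2, 0.5) and r² = 117/4 = 29.25.
Check (-2, 4): distance² to centre = 28.25 ≤ 29.25, so it lies inside.
All remaining points lie in this disk, and no smaller disk contains both endpoints, so this is the minimum enclosing circle.
The points at distance exactly r from the centre are (5, 5), (-1, -4) — 2 points.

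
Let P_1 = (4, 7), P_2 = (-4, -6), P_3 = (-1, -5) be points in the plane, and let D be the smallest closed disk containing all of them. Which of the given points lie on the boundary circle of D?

P_1, P_2

Side lengths²: P_1P_2² = 233, P_1P_3² = 169, P_2P_3² = 10.
Since P_1P_2² = 233 ≥ 169 + 10 = 179, the angle opposite P_1P_2 is not acute, so the smallest enclosing circle has P_1P_2 as diameter.
Centre = midpoint of P_1P_2 = (0, 0.5), r² = 233/4 = 58.25.
The points at distance exactly r from the centre are P_1, P_2 — 2 points.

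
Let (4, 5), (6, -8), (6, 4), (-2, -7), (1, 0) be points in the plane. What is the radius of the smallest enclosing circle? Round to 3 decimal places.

6.974

The minimum enclosing circle of a finite set is fixed by two of the points (as a diameter) or three (as a circumcircle).
The minimum enclosing circle is determined by three boundary points: (4, 5), (6, -8), (-2, -7).
Their circumcentre is (46/17, -63/34) with r² = 56225/1156.
The farthest remaining point (6, 4) is at distance² 52145/1156 ≤ 56225/1156.
r = √(56225/1156) ≈ 6.974.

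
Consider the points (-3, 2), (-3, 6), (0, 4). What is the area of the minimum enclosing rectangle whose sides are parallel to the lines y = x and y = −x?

12.5

In coordinates u = x + y, v = x − y the rectangle is axis-aligned; the map (x,y)→(u,v) scales areas by 2.
u-values: -1, 3, 4; range = 4 − (-1) = 5.
v-values: -5, -9, -4; range = -4 − (-9) = 5.
Area = (5 × 5) / 2 = 12.5.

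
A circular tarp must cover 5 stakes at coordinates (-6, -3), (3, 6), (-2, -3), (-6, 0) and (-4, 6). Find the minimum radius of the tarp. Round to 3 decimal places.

6.364

The minimum enclosing circle of a finite set is fixed by two of the points (as a diameter) or three (as a circumcircle).
The farthest pair is (-6, -3)–(3, 6) with squared distance 162. The circle on this segment as diameter has centre (-1.5, 1.5) and r² = 162/4 = 40.5.
Check (-2, -3): distance² to centre = 20.5 ≤ 40.5, so it lies inside.
All remaining points lie in this disk, and no smaller disk contains both endpoints, so this is the minimum enclosing circle.
r = √(40.5) ≈ 6.364.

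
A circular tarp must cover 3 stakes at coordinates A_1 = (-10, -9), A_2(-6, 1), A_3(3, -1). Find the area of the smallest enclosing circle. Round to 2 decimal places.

183.00

Side lengths²: A_1A_2² = 116, A_1A_3² = 233, A_2A_3² = 85.
Since A_1A_3² = 233 ≥ 116 + 85 = 201, the angle opposite A_1A_3 is not acute, so the smallest enclosing circle has A_1A_3 as diameter.
Centre = midpoint of A_1A_3 = (-3.5, -5), r² = 233/4 = 58.25.
Area = π·r² = π·58.25 ≈ 183.00.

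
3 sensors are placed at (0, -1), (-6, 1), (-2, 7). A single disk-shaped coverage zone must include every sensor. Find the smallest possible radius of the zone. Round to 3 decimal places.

4.274

Call the three points A, B, C in the order given.
Side lengths²: AB² = 40, AC² = 68, BC² = 52.
Since AC² = 68 < 52 + 40 = 92, the triangle is acute, so the smallest enclosing circle is the circumcircle.
Circumcentre = (-23/11, 30/11), r² = 2210/121.
r = √(2210/121) ≈ 4.274.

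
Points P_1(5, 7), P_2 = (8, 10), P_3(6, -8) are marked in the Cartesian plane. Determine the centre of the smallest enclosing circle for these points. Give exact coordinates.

(7, 1)

Side lengths²: P_1P_2² = 18, P_1P_3² = 226, P_2P_3² = 328.
Since P_2P_3² = 328 ≥ 226 + 18 = 244, the angle opposite P_2P_3 is not acute, so the smallest enclosing circle has P_2P_3 as diameter.
Centre = midpoint of P_2P_3 = (7, 1), r² = 328/4 = 82.
Centre = (7, 1).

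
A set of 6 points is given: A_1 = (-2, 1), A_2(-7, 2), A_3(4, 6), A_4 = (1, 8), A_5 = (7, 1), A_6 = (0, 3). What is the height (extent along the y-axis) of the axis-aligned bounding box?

7

max y = 8, min y = 1, so height = 7.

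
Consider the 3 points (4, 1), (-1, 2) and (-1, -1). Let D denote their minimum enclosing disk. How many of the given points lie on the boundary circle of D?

Call the three points A, B, C in the order given.
Side lengths²: AB² = 26, AC² = 29, BC² = 9.
Since AC² = 29 < 26 + 9 = 35, the triangle is acute, so the smallest enclosing circle is the circumcircle.
Circumcentre = (1.3, 0.5), r² = 7.54.
The points at distance exactly r from the centre are (4, 1), (-1, 2), (-1, -1) — 3 points.

3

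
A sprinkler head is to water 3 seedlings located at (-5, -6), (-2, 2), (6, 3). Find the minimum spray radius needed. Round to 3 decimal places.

Call the three points A, B, C in the order given.
Side lengths²: AB² = 73, AC² = 202, BC² = 65.
Since AC² = 202 ≥ 73 + 65 = 138, the angle opposite AC is not acute, so the smallest enclosing circle has AC as diameter.
Centre = midpoint of AC = (0.5, -1.5), r² = 202/4 = 50.5.
r = √(50.5) ≈ 7.106.

7.106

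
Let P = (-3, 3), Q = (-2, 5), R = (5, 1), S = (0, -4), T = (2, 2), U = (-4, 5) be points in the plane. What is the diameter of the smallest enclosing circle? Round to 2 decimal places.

A smallest enclosing disk is always determined by at most three of the input points on its boundary.
The minimum enclosing circle is determined by three boundary points: R, S, U.
Their circumcentre is (-7/26, 33/26) with r² = 9409/338.
The farthest remaining point Q is at distance² 5717/338 ≤ 9409/338.
Diameter = 2r = 2√(9409/338) ≈ 10.55.

10.55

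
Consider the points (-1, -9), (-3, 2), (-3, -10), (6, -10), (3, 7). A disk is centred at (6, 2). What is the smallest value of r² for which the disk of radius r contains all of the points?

The required radius is the distance from (6, 2) to the farthest point.
Squared distances: 170, 81, 225, 144, 34.
Maximum is 225, attained at (-3, -10).

225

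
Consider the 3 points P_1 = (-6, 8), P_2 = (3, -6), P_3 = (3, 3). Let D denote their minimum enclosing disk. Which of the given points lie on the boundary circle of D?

P_1, P_2

Side lengths²: P_1P_2² = 277, P_1P_3² = 106, P_2P_3² = 81.
Since P_1P_2² = 277 ≥ 106 + 81 = 187, the angle opposite P_1P_2 is not acute, so the smallest enclosing circle has P_1P_2 as diameter.
Centre = midpoint of P_1P_2 = (-1.5, 1), r² = 277/4 = 69.25.
The points at distance exactly r from the centre are P_1, P_2 — 2 points.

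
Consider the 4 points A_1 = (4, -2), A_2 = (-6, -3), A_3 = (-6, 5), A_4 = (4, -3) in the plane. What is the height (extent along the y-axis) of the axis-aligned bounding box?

max y = 5, min y = -3, so height = 8.

8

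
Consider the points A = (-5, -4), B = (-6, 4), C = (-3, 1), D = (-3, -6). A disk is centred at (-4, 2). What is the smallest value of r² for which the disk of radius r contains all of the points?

The required radius is the distance from (-4, 2) to the farthest point.
Squared distances: 37, 8, 2, 65.
Maximum is 65, attained at D.

65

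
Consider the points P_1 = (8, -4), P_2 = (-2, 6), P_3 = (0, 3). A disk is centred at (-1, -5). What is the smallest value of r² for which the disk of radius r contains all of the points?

The required radius is the distance from (-1, -5) to the farthest point.
Squared distances: 82, 122, 65.
Maximum is 122, attained at P_2.

122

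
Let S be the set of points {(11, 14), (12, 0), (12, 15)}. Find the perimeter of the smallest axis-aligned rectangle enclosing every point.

32

Width = max x − min x = 12 − 11 = 1.
Height = max y − min y = 15 − 0 = 15.
Perimeter = 2(1 + 15) = 32.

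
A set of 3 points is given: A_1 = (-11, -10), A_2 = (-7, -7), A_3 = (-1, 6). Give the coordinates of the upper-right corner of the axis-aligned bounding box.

x-range [-11, -1], y-range [-10, 6].
The upper-right corner is (-1, 6).

(-1, 6)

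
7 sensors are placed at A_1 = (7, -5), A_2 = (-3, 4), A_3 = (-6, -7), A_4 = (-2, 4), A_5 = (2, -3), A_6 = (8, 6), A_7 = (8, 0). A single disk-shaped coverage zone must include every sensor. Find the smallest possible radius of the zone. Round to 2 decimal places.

By Welzl's lemma the MEC is supported by two points (diametrically opposite) or three points (on a circumcircle).
The farthest pair is A_3–A_6 with squared distance 365. The circle on this segment as diameter has centre (1, -0.5) and r² = 365/4 = 91.25.
Check A_1: distance² to centre = 56.25 ≤ 91.25, so it lies inside.
All remaining points lie in this disk, and no smaller disk contains both endpoints, so this is the minimum enclosing circle.
r = √(91.25) ≈ 9.55.

9.55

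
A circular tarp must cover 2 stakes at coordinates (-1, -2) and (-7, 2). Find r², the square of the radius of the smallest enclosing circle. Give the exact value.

The smallest circle enclosing two points has them as diameter endpoints.
Centre = midpoint = (-4, 0); r² = |(-1, -2)−(-7, 2)|²/4 = 52/4 = 13.

13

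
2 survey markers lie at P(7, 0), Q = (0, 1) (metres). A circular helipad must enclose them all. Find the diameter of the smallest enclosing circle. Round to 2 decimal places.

The smallest circle enclosing two points has them as diameter endpoints.
Centre = midpoint = (3.5, 0.5); r² = |PQ|²/4 = 50/4 = 12.5.
Diameter = 2r = 2√(12.5) ≈ 7.07.

7.07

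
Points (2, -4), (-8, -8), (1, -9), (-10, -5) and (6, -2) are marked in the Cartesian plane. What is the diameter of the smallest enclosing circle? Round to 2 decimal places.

16.28

By Welzl's lemma the MEC is supported by two points (diametrically opposite) or three points (on a circumcircle).
The farthest pair is (-10, -5)–(6, -2) with squared distance 265. The circle on this segment as diameter has centre (-2, -3.5) and r² = 265/4 = 66.25.
Check (2, -4): distance² to centre = 16.25 ≤ 66.25, so it lies inside.
All remaining points lie in this disk, and no smaller disk contains both endpoints, so this is the minimum enclosing circle.
Diameter = 2r = 2√(66.25) ≈ 16.28.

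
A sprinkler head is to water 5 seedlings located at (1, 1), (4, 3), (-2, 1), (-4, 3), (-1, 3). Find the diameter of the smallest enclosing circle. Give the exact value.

8

A smallest enclosing disk is always determined by at most three of the input points on its boundary.
The farthest pair is (4, 3)–(-4, 3) with squared distance 64. The circle on this segment as diameter has centre (0, 3) and r² = 64/4 = 16.
Check (1, 1): distance² to centre = 5 ≤ 16, so it lies inside.
All remaining points lie in this disk, and no smaller disk contains both endpoints, so this is the minimum enclosing circle.
Diameter = 2r = 2√16 = 8.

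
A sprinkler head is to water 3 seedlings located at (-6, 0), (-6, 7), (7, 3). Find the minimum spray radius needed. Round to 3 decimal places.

6.979

Call the three points A, B, C in the order given.
Side lengths²: AB² = 49, AC² = 178, BC² = 185.
Since BC² = 185 < 178 + 49 = 227, the triangle is acute, so the smallest enclosing circle is the circumcircle.
Circumcentre = (1/26, 3.5), r² = 16465/338.
r = √(16465/338) ≈ 6.979.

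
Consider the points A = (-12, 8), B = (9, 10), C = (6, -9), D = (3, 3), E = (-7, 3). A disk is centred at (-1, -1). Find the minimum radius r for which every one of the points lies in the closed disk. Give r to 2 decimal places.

The required radius is the distance from (-1, -1) to the farthest point.
Squared distances: 202, 221, 113, 32, 52.
Maximum is 221, attained at B.
r = √221 ≈ 14.87.

14.87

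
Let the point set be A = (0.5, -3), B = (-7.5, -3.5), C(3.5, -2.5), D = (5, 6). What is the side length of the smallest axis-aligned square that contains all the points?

The bounding box has width 12.5 and height 9.5.
An axis-aligned square enclosing the set must have side ≥ max(width, height).
So the minimum side is max(12.5, 9.5) = 12.5.

12.5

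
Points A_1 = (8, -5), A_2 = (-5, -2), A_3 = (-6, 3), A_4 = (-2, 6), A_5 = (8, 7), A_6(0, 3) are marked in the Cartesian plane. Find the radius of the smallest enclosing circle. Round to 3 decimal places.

The minimum enclosing circle of a finite set is fixed by two of the points (as a diameter) or three (as a circumcircle).
The minimum enclosing circle is determined by three boundary points: A_1, A_3, A_5.
Their circumcentre is (15/7, 1) with r² = 3445/49.
The farthest remaining point A_2 is at distance² 2941/49 ≤ 3445/49.
r = √(3445/49) ≈ 8.385.

8.385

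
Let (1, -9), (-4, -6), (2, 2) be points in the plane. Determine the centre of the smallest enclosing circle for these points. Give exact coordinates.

Call the three points A, B, C in the order given.
Side lengths²: AB² = 34, AC² = 122, BC² = 100.
Since AC² = 122 < 100 + 34 = 134, the triangle is acute, so the smallest enclosing circle is the circumcircle.
Circumcentre = (27/29, -100/29), r² = 25925/841.
Centre = (27/29, -100/29).

(27/29, -100/29)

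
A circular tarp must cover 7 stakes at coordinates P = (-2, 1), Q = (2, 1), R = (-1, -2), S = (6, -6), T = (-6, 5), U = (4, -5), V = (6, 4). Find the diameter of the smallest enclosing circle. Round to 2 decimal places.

The farthest pair is S–T with squared distance 265. The circle on this segment as diameter has centre (0, -0.5) and r² = 265/4 = 66.25.
Check P: distance² to centre = 6.25 ≤ 66.25, so it lies inside.
All remaining points lie in this disk, and no smaller disk contains both endpoints, so this is the minimum enclosing circle.
Diameter = 2r = 2√(66.25) ≈ 16.28.

16.28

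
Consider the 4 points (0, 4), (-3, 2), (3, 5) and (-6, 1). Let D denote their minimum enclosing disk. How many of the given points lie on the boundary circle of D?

By Welzl's lemma the MEC is supported by two points (diametrically opposite) or three points (on a circumcircle).
The farthest pair is (3, 5)–(-6, 1) with squared distance 97. The circle on this segment as diameter has centre (-1.5, 3) and r² = 97/4 = 24.25.
Check (0, 4): distance² to centre = 3.25 ≤ 24.25, so it lies inside.
All remaining points lie in this disk, and no smaller disk contains both endpoints, so this is the minimum enclosing circle.
The points at distance exactly r from the centre are (3, 5), (-6, 1) — 2 points.

2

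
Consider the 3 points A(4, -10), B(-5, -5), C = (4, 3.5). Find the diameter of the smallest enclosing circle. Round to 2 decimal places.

14.16

Side lengths²: AB² = 106, AC² = 182.25, BC² = 153.25.
Since AC² = 182.25 < 153.25 + 106 = 259.25, the triangle is acute, so the smallest enclosing circle is the circumcircle.
Circumcentre = (67/36, -3.25), r² = 32489/648.
Diameter = 2r = 2√(32489/648) ≈ 14.16.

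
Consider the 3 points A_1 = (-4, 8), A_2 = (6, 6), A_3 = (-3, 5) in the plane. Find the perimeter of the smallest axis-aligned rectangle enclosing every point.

Width = max x − min x = 6 − (-4) = 10.
Height = max y − min y = 8 − 5 = 3.
Perimeter = 2(10 + 3) = 26.

26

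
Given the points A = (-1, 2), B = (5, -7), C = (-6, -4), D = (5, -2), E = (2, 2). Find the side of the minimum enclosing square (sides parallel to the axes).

The bounding box has width 11 and height 9.
An axis-aligned square enclosing the set must have side ≥ max(width, height).
So the minimum side is max(11, 9) = 11.

11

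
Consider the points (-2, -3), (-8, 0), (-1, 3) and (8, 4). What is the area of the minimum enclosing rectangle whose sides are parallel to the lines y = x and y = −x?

In coordinates u = x + y, v = x − y the rectangle is axis-aligned; the map (x,y)→(u,v) scales areas by 2.
u-values: -5, -8, 2, 12; range = 12 − (-8) = 20.
v-values: 1, -8, -4, 4; range = 4 − (-8) = 12.
Area = (20 × 12) / 2 = 120.

120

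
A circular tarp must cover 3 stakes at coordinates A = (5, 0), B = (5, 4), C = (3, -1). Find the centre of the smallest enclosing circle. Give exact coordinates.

Side lengths²: AB² = 16, AC² = 5, BC² = 29.
Since BC² = 29 ≥ 16 + 5 = 21, the angle opposite BC is not acute, so the smallest enclosing circle has BC as diameter.
Centre = midpoint of BC = (4, 1.5), r² = 29/4 = 7.25.
Centre = (4, 1.5).

(4, 1.5)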